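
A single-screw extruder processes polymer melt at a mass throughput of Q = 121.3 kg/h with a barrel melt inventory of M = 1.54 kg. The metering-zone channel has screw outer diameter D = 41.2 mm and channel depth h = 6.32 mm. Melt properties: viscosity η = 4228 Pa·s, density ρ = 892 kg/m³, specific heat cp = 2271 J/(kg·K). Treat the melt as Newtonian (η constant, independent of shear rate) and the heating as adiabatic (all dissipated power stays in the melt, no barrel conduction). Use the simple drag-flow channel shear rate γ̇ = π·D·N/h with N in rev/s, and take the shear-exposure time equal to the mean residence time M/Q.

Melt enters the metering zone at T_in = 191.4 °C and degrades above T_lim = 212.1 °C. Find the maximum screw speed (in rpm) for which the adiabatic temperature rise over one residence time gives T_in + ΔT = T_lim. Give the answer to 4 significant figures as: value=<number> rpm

Throughput in SI: Q_s = 121.3 kg/h ÷ 3600 s/h = 0.0336944 kg/s
Mean residence time: t_res = M/Q_s = 1.54 kg / 0.0336944 kg/s = 45.7049 s
Convert to metres: D = 0.0412 m, h = 0.00632 m
ΔT_a = T_lim − T_in = 212.1 °C − 191.4 °C = 20.7 K
γ̇_max² = ΔT_a·ρ·cp / (η·t_res) = [20.7 × 892 × 2271] / [4228 × 45.7049] = 216.998 s⁻²
γ̇_max = √216.998 = 14.7308 s⁻¹
Solve γ̇ = πDN/h for N: N_max = γ̇_max·h/(π·D) = 14.7308 × 0.00632 / (π × 0.0412) = 0.719279 rev/s = 43.1567 rpm

value=43.16 rpm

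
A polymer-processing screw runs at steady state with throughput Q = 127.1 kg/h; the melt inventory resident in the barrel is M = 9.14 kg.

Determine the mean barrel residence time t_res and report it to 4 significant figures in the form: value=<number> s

value=258.9 s

Throughput in SI: Q_s = 127.1 kg/h ÷ 3600 s/h = 0.0353056 kg/s
t_res = M / Q_s = 9.14 / 0.0353056 = 258.883 s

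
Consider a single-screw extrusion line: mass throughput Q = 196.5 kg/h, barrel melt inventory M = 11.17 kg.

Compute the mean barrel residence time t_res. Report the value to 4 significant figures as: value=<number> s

Convert throughput: Q = 196.5 kg/h = 196.5/3600 = 0.0545833 kg/s
Mean residence time: t_res = M/Q_s = 11.17 kg / 0.0545833 kg/s = 204.641 s

value=204.6 s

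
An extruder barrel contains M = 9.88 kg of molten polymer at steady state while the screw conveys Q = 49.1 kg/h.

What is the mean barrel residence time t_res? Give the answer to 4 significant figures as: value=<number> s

Convert throughput: Q = 49.1 kg/h = 49.1/3600 = 0.0136389 kg/s
t_res = M / Q_s = 9.88 ÷ 0.0136389 = 724.399 s

value=724.4 s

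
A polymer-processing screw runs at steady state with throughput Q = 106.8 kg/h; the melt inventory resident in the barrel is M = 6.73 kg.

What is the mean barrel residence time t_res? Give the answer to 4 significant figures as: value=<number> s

value=226.9 s

Convert throughput: Q = 106.8 kg/h = 106.8/3600 = 0.0296667 kg/s
Mean residence time: t_res = M/Q_s = 6.73 kg / 0.0296667 kg/s = 226.854 s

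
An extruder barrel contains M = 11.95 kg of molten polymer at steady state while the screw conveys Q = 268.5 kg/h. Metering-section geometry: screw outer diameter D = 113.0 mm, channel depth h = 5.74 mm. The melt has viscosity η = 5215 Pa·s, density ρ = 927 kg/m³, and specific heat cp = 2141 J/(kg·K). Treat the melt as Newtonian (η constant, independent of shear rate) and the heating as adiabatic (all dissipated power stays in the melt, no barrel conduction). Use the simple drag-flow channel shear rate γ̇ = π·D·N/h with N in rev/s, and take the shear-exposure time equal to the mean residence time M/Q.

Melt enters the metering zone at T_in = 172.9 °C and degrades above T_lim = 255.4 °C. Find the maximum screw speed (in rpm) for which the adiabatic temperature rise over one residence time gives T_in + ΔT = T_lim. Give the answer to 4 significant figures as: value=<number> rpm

Q_s = Q / 3600 = 268.5 / 3600 = 0.0745833 kg/s
Mean residence time: t_res = M/Q_s = 11.95 kg / 0.0745833 kg/s = 160.223 s
Geometry in SI: D = 113.0 mm → 0.113 m, h = 5.74 mm → 0.00574 m
ΔT_a = T_lim − T_in = 255.4 − 172.9 = 82.5 K
Invert ΔT = ηγ̇²t_res/(ρcp) for γ̇: γ̇_max² = ΔT_a ρ cp / (η t_res) = 82.5·927·2141 / (5215·160.223) = 195.961 s⁻²
Take the square root: γ̇_max = √(195.961) = 13.9986 s⁻¹
Solve γ̇ = πDN/h for N: N_max = γ̇_max·h/(π·D) = 13.9986 × 0.00574 / (π × 0.113) = 0.226344 rev/s = 13.5806 rpm

value=13.58 rpm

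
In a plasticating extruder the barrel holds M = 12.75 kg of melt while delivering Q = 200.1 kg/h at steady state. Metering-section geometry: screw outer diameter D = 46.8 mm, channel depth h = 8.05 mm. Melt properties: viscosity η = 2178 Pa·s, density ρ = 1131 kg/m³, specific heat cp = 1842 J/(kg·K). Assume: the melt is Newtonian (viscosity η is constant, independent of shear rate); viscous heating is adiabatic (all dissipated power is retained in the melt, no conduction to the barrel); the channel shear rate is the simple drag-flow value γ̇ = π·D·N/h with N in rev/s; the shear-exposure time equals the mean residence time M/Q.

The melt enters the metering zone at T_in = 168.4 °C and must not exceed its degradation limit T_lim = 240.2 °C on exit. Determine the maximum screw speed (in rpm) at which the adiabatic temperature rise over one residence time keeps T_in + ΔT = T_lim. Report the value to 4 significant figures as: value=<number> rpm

Convert throughput: Q = 200.1 kg/h = 200.1/3600 = 0.0555833 kg/s
t_res = M / Q_s = 12.75 ÷ 0.0555833 = 229.385 s
D = 46.8 mm = 0.0468 m;  h = 8.05 mm = 0.00805 m
ΔT_a = T_lim − T_in = 240.2 − 168.4 = 71.8 K
γ̇_max² = ΔT_a·ρ·cp/(η·t_res) = 71.8·1131·1842/(2178·229.385) = 299.401 s⁻²
γ̇_max = √299.401 = 17.3032 s⁻¹
N_max = γ̇_max·h / (π·D) = 17.3032 · 0.00805 / (π · 0.0468) = 0.947386 rev/s = 56.8431 rpm

value=56.84 rpm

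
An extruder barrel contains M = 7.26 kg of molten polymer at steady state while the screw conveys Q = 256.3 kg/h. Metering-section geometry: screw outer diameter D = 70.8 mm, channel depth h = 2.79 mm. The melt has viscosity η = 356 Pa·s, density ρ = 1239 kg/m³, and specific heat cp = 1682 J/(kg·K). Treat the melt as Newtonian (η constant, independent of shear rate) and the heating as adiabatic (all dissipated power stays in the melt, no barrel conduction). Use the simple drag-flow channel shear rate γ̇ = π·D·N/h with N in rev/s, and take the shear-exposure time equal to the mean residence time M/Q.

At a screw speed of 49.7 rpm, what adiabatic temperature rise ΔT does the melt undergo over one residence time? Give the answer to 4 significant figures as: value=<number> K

value=75.96 K

Convert throughput: Q = 256.3 kg/h = 256.3/3600 = 0.0711944 kg/s
t_res = M / Q_s = 7.26 / 0.0711944 = 101.974 s
D = 70.8 mm = 0.0708 m;  h = 2.79 mm = 0.00279 m;  N = 49.7 rpm / 60 = 0.828333 rev/s
γ̇ = π D N / h = (π)(0.0708)(0.828333) / 0.00279 = 66.0365 s⁻¹
Adiabatic rise: ΔT = η γ̇² t_res / (ρ cp) = 356·(66.0365)²·101.974 / (1239·1682) = 75.9646 K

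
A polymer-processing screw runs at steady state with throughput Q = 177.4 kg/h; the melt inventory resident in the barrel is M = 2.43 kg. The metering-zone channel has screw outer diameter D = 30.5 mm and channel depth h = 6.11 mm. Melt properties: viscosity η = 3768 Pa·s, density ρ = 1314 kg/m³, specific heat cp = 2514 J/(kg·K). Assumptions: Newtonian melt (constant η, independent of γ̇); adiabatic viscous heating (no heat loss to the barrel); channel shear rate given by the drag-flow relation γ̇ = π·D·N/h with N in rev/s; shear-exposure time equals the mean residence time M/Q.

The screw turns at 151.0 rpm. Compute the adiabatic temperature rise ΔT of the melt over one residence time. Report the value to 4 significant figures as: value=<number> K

value=87.61 K

Q_s = Q / 3600 = 177.4 / 3600 = 0.0492778 kg/s
Mean residence time: t_res = M/Q_s = 2.43 kg / 0.0492778 kg/s = 49.3123 s
D = 30.5 mm = 0.0305 m;  h = 6.11 mm = 0.00611 m;  N = 151.0 rpm / 60 = 2.51667 rev/s
Shear rate: γ̇ = πDN/h = π·0.0305·2.51667/0.00611 = 39.467 s⁻¹
Adiabatic rise: ΔT = η γ̇² t_res / (ρ cp) = 3768·(39.467)²·49.3123 / (1314·2514) = 87.6141 K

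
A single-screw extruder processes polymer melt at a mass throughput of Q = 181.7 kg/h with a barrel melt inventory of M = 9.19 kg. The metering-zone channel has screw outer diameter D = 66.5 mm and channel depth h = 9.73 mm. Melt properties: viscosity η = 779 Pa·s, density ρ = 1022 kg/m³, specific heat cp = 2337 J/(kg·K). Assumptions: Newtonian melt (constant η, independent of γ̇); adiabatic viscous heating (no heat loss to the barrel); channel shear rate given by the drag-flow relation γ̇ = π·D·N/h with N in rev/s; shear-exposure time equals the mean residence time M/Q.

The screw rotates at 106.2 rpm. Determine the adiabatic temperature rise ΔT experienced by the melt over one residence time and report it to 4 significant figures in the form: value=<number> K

Throughput in SI: Q_s = 181.7 kg/h ÷ 3600 s/h = 0.0504722 kg/s
Mean residence time: t_res = M/Q_s = 9.19 kg / 0.0504722 kg/s = 182.08 s
Geometry in metres: D = 66.5 mm → 0.0665 m, h = 9.73 mm → 0.00973 m; screw speed N = 106.2 rpm = 1.77 rev/s
Shear rate: γ̇ = πDN/h = π·0.0665·1.77/0.00973 = 38.0042 s⁻¹
ΔT = η·γ̇²·t_res / (ρ·cp) = 779 · (38.0042)² · 182.08 / (1022 · 2337) = 85.7738 K

value=85.77 K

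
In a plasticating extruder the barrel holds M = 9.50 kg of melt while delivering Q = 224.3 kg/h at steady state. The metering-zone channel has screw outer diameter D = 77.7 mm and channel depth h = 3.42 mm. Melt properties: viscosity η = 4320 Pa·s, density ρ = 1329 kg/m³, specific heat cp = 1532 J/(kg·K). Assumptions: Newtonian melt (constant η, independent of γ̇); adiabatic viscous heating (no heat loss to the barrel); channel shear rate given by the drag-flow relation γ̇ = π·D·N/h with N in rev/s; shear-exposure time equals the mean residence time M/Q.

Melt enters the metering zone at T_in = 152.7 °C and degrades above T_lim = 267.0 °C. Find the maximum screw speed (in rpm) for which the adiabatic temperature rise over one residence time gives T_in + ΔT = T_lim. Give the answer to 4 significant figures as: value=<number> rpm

Convert throughput: Q = 224.3 kg/h = 224.3/3600 = 0.0623056 kg/s
t_res = M / Q_s = 9.50 ÷ 0.0623056 = 152.474 s
Convert to metres: D = 0.0777 m, h = 0.00342 m
Allowable rise: ΔT_a = T_lim − T_in = 267.0 − 152.7 = 114.3 K
Invert ΔT = ηγ̇²t_res/(ρcp) for γ̇: γ̇_max² = ΔT_a ρ cp / (η t_res) = 114.3·1329·1532 / (4320·152.474) = 353.305 s⁻²
Take the square root: γ̇_max = √(353.305) = 18.7964 s⁻¹
Solve γ̇ = πDN/h for N: N_max = γ̇_max·h/(π·D) = 18.7964 × 0.00342 / (π × 0.0777) = 0.263348 rev/s = 15.8009 rpm

value=15.80 rpm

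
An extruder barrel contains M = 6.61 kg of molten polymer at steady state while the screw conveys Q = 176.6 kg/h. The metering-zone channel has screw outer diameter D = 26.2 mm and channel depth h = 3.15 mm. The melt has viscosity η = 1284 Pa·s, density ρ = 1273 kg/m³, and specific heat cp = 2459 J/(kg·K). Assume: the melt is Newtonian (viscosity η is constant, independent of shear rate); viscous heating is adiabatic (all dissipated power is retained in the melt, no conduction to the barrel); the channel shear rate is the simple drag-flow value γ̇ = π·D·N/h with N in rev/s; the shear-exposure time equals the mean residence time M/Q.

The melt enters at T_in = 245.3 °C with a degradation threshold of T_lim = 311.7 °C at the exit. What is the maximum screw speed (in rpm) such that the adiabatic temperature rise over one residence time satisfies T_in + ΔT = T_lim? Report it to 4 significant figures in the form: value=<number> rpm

Throughput in SI: Q_s = 176.6 kg/h ÷ 3600 s/h = 0.0490556 kg/s
t_res = M / Q_s = 6.61 ÷ 0.0490556 = 134.745 s
Convert to metres: D = 0.0262 m, h = 0.00315 m
Allowable rise: ΔT_a = T_lim − T_in = 311.7 − 245.3 = 66.4 K
γ̇_max² = ΔT_a·ρ·cp / (η·t_res) = [66.4 × 1273 × 2459] / [1284 × 134.745] = 1201.37 s⁻²
Take the square root: γ̇_max = √(1201.37) = 34.6608 s⁻¹
Solve γ̇ = πDN/h for N: N_max = γ̇_max·h/(π·D) = 34.6608 × 0.00315 / (π × 0.0262) = 1.32647 rev/s = 79.5883 rpm

value=79.59 rpm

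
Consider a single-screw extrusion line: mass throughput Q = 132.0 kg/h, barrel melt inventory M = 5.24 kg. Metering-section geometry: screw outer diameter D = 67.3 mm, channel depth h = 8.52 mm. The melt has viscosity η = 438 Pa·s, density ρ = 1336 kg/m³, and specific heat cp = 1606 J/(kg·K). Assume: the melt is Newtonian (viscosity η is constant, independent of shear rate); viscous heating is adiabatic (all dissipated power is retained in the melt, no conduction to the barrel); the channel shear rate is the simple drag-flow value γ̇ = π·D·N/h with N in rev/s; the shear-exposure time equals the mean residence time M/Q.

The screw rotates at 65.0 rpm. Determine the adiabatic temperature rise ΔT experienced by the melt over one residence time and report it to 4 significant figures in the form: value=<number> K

value=21.08 K

Q_s = Q / 3600 = 132.0 / 3600 = 0.0366667 kg/s
Mean residence time: t_res = M/Q_s = 5.24 kg / 0.0366667 kg/s = 142.909 s
D = 67.3 mm = 0.0673 m;  h = 8.52 mm = 0.00852 m;  N = 65.0 rpm / 60 = 1.08333 rev/s
Shear rate: γ̇ = πDN/h = π·0.0673·1.08333/0.00852 = 26.8836 s⁻¹
ΔT = η·γ̇²·t_res / (ρ·cp) = 438 · (26.8836)² · 142.909 / (1336 · 1606) = 21.0842 K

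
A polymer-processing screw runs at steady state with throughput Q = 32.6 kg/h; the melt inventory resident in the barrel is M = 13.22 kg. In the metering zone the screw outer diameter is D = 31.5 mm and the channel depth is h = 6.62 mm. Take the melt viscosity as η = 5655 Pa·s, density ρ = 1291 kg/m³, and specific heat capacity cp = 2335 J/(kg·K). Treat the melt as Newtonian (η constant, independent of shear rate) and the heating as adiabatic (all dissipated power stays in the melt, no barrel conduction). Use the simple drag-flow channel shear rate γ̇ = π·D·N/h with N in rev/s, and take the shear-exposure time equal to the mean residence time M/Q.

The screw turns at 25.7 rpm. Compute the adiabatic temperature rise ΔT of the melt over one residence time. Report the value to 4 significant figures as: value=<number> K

Convert throughput: Q = 32.6 kg/h = 32.6/3600 = 0.00905556 kg/s
t_res = M / Q_s = 13.22 / 0.00905556 = 1459.88 s
D = 31.5 mm = 0.0315 m;  h = 6.62 mm = 0.00662 m;  N = 25.7 rpm / 60 = 0.428333 rev/s
γ̇ = π·D·N / h = π · 0.0315 · 0.428333 / 0.00662 = 6.40301 s⁻¹
ΔT = η·γ̇²·t_res/(ρ·cp) = [5655 × 6.40301² × 1459.88] / [1291 × 2335] = 112.281 K

value=112.3 K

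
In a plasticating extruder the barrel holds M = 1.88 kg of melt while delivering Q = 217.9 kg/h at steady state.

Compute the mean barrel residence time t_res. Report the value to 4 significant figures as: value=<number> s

value=31.06 s

Throughput in SI: Q_s = 217.9 kg/h ÷ 3600 s/h = 0.0605278 kg/s
t_res = M / Q_s = 1.88 / 0.0605278 = 31.0601 s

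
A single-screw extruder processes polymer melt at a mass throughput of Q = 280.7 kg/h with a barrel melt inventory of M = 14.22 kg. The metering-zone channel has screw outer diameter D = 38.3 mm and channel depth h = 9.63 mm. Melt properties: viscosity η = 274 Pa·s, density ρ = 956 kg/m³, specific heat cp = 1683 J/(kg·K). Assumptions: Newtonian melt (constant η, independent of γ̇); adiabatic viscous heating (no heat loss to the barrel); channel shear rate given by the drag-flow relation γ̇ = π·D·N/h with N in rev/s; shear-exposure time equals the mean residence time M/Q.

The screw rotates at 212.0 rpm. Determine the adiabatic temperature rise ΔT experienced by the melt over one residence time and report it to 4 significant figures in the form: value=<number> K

Q_s = Q / 3600 = 280.7 / 3600 = 0.0779722 kg/s
t_res = M / Q_s = 14.22 / 0.0779722 = 182.373 s
D = 38.3 mm = 0.0383 m;  h = 9.63 mm = 0.00963 m;  N = 212.0 rpm / 60 = 3.53333 rev/s
γ̇ = π·D·N / h = π · 0.0383 · 3.53333 / 0.00963 = 44.1476 s⁻¹
Adiabatic rise: ΔT = η γ̇² t_res / (ρ cp) = 274·(44.1476)²·182.373 / (956·1683) = 60.5316 K

value=60.53 K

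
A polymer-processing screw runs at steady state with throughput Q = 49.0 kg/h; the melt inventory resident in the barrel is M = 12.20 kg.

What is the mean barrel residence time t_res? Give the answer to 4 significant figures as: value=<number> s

Convert throughput: Q = 49.0 kg/h = 49.0/3600 = 0.0136111 kg/s
t_res = M / Q_s = 12.20 / 0.0136111 = 896.327 s

value=896.3 s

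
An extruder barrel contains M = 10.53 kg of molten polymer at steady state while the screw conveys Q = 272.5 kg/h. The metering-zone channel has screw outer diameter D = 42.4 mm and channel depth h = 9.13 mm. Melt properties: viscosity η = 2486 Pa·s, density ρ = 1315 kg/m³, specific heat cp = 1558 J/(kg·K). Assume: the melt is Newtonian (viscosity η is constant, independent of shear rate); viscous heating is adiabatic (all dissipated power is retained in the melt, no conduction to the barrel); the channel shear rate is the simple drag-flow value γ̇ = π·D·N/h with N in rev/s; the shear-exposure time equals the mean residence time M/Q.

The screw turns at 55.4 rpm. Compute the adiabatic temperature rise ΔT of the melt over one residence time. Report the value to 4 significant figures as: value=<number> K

value=30.63 K

Q_s = Q / 3600 = 272.5 / 3600 = 0.0756944 kg/s
t_res = M / Q_s = 10.53 ÷ 0.0756944 = 139.112 s
D = 42.4 mm = 0.0424 m;  h = 9.13 mm = 0.00913 m;  N = 55.4 rpm / 60 = 0.923333 rev/s
γ̇ = π D N / h = (π)(0.0424)(0.923333) / 0.00913 = 13.4711 s⁻¹
Adiabatic rise: ΔT = η γ̇² t_res / (ρ cp) = 2486·(13.4711)²·139.112 / (1315·1558) = 30.6323 K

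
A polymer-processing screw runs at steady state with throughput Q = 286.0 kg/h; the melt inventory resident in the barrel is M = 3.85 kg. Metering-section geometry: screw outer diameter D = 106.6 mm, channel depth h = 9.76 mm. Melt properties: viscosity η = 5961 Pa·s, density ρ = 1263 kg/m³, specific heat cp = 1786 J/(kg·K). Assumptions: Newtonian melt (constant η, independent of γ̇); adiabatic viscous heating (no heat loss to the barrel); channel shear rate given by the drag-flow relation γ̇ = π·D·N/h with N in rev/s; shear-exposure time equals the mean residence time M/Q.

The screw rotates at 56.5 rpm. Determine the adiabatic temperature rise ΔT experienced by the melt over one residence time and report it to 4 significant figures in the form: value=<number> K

Convert throughput: Q = 286.0 kg/h = 286.0/3600 = 0.0794444 kg/s
t_res = M / Q_s = 3.85 ÷ 0.0794444 = 48.4615 s
D = 106.6 mm = 0.1066 m;  h = 9.76 mm = 0.00976 m;  N = 56.5 rpm / 60 = 0.941667 rev/s
Shear rate: γ̇ = πDN/h = π·0.1066·0.941667/0.00976 = 32.3113 s⁻¹
Adiabatic rise: ΔT = η γ̇² t_res / (ρ cp) = 5961·(32.3113)²·48.4615 / (1263·1786) = 133.703 K

value=133.7 K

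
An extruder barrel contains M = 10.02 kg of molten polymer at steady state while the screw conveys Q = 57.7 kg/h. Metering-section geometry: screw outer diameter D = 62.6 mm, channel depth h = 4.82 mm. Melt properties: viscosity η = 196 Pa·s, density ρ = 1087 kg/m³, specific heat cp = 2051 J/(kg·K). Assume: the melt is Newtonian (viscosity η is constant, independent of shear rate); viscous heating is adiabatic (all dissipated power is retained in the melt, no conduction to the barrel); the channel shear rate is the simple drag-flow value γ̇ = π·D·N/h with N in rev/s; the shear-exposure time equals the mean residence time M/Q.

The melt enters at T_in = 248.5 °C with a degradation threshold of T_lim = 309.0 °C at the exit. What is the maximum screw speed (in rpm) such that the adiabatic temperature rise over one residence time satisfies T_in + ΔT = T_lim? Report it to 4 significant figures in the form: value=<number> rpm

Convert throughput: Q = 57.7 kg/h = 57.7/3600 = 0.0160278 kg/s
t_res = M / Q_s = 10.02 / 0.0160278 = 625.165 s
Convert to metres: D = 0.0626 m, h = 0.00482 m
ΔT_a = T_lim − T_in = 309.0 − 248.5 = 60.5 K
γ̇_max² = ΔT_a·ρ·cp/(η·t_res) = 60.5·1087·2051/(196·625.165) = 1100.78 s⁻²
γ̇_max = √1100.78 = 33.178 s⁻¹
N_max = γ̇_max h / (πD) = 33.178·0.00482/(π·0.0626) = 0.813154 rev/s → ×60 = 48.7892 rpm

value=48.79 rpm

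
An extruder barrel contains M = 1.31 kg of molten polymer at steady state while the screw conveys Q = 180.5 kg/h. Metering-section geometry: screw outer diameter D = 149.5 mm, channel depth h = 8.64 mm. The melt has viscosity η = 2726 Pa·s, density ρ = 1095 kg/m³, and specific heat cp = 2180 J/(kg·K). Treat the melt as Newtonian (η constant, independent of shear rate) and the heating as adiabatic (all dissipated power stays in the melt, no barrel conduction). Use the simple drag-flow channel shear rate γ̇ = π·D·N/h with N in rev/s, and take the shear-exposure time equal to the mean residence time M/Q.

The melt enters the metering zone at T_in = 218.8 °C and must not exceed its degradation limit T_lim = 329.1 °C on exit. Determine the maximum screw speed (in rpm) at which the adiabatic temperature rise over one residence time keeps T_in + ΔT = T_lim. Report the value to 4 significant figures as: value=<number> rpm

Q_s = Q / 3600 = 180.5 / 3600 = 0.0501389 kg/s
t_res = M / Q_s = 1.31 / 0.0501389 = 26.1274 s
Convert to metres: D = 0.1495 m, h = 0.00864 m
Allowable rise: ΔT_a = T_lim − T_in = 329.1 − 218.8 = 110.3 K
γ̇_max² = ΔT_a·ρ·cp/(η·t_res) = 110.3·1095·2180/(2726·26.1274) = 3696.78 s⁻²
γ̇_max = sqrt(3696.78) = 60.8012 s⁻¹
N_max = γ̇_max h / (πD) = 60.8012·0.00864/(π·0.1495) = 1.1185 rev/s → ×60 = 67.1098 rpm

value=67.11 rpm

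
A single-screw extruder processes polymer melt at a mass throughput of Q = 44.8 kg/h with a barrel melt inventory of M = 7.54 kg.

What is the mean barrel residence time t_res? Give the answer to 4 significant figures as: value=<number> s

value=605.9 s

Throughput in SI: Q_s = 44.8 kg/h ÷ 3600 s/h = 0.0124444 kg/s
t_res = M / Q_s = 7.54 / 0.0124444 = 605.893 s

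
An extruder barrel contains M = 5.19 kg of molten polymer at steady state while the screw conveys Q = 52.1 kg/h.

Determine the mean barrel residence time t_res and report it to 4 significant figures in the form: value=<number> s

value=358.6 s

Q_s = Q / 3600 = 52.1 / 3600 = 0.0144722 kg/s
Mean residence time: t_res = M/Q_s = 5.19 kg / 0.0144722 kg/s = 358.618 s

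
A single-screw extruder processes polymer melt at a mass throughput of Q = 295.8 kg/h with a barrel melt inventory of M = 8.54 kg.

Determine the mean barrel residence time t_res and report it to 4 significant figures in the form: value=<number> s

value=103.9 s

Throughput in SI: Q_s = 295.8 kg/h ÷ 3600 s/h = 0.0821667 kg/s
t_res = M / Q_s = 8.54 ÷ 0.0821667 = 103.935 s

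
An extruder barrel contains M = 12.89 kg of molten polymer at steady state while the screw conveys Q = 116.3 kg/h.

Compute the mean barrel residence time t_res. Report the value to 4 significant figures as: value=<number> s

value=399.0 s

Q_s = Q / 3600 = 116.3 / 3600 = 0.0323056 kg/s
t_res = M / Q_s = 12.89 / 0.0323056 = 399.003 s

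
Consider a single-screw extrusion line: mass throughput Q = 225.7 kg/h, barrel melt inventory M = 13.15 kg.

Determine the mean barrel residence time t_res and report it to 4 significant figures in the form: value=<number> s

value=209.7 s

Throughput in SI: Q_s = 225.7 kg/h ÷ 3600 s/h = 0.0626944 kg/s
t_res = M / Q_s = 13.15 / 0.0626944 = 209.747 s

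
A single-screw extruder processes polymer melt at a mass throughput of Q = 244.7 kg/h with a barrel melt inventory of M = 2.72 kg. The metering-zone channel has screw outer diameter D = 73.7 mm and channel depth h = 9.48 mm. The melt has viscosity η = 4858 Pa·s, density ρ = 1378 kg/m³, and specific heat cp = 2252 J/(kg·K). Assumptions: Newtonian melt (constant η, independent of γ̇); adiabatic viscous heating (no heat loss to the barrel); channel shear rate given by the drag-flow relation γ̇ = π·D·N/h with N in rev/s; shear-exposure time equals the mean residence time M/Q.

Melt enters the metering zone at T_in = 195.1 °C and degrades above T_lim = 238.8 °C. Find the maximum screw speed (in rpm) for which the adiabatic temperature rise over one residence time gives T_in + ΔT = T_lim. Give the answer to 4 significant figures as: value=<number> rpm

Throughput in SI: Q_s = 244.7 kg/h ÷ 3600 s/h = 0.0679722 kg/s
t_res = M / Q_s = 2.72 ÷ 0.0679722 = 40.0163 s
D = 73.7 mm = 0.0737 m;  h = 9.48 mm = 0.00948 m
Allowable rise: ΔT_a = T_lim − T_in = 238.8 − 195.1 = 43.7 K
γ̇_max² = ΔT_a·ρ·cp/(η·t_res) = 43.7·1378·2252/(4858·40.0163) = 697.596 s⁻²
Take the square root: γ̇_max = √(697.596) = 26.412 s⁻¹
N_max = γ̇_max·h / (π·D) = 26.412 · 0.00948 / (π · 0.0737) = 1.08142 rev/s = 64.885 rpm

value=64.88 rpm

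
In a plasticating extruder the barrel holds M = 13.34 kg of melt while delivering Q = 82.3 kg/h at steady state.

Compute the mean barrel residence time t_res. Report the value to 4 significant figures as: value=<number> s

value=583.5 s

Throughput in SI: Q_s = 82.3 kg/h ÷ 3600 s/h = 0.0228611 kg/s
t_res = M / Q_s = 13.34 / 0.0228611 = 583.524 s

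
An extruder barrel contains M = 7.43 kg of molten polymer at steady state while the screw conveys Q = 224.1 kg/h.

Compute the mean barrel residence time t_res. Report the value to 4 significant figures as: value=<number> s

value=119.4 s

Q_s = Q / 3600 = 224.1 / 3600 = 0.06225 kg/s
t_res = M / Q_s = 7.43 / 0.06225 = 119.357 s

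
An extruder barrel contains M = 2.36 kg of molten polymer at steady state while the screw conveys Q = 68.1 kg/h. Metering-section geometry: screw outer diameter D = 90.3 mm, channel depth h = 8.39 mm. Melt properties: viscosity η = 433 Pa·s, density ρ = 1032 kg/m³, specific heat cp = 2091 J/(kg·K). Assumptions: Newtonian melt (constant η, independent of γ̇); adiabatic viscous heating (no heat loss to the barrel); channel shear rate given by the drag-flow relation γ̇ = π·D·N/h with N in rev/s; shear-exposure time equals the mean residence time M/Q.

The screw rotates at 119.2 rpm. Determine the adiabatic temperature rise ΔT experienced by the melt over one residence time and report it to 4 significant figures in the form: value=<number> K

Convert throughput: Q = 68.1 kg/h = 68.1/3600 = 0.0189167 kg/s
t_res = M / Q_s = 2.36 ÷ 0.0189167 = 124.758 s
D = 90.3 mm = 0.0903 m;  h = 8.39 mm = 0.00839 m;  N = 119.2 rpm / 60 = 1.98667 rev/s
γ̇ = π·D·N / h = π · 0.0903 · 1.98667 / 0.00839 = 67.1739 s⁻¹
ΔT = η·γ̇²·t_res / (ρ·cp) = 433 · (67.1739)² · 124.758 / (1032 · 2091) = 112.96 K

value=113.0 K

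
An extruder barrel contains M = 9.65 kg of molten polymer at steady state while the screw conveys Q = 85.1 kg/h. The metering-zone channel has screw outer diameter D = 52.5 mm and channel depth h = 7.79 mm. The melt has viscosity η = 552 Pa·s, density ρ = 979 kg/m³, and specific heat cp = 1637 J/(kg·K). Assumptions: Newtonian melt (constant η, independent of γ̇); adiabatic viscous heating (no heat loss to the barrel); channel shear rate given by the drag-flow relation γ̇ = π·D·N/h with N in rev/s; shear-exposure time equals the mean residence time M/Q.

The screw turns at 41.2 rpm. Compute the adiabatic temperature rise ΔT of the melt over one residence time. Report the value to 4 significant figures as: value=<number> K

value=29.72 K

Q_s = Q / 3600 = 85.1 / 3600 = 0.0236389 kg/s
Mean residence time: t_res = M/Q_s = 9.65 kg / 0.0236389 kg/s = 408.226 s
Convert to SI: D = 0.0525 m, h = 0.00779 m, N = 41.2/60 = 0.686667 rev/s
γ̇ = π D N / h = (π)(0.0525)(0.686667) / 0.00779 = 14.5384 s⁻¹
Adiabatic rise: ΔT = η γ̇² t_res / (ρ cp) = 552·(14.5384)²·408.226 / (979·1637) = 29.7196 K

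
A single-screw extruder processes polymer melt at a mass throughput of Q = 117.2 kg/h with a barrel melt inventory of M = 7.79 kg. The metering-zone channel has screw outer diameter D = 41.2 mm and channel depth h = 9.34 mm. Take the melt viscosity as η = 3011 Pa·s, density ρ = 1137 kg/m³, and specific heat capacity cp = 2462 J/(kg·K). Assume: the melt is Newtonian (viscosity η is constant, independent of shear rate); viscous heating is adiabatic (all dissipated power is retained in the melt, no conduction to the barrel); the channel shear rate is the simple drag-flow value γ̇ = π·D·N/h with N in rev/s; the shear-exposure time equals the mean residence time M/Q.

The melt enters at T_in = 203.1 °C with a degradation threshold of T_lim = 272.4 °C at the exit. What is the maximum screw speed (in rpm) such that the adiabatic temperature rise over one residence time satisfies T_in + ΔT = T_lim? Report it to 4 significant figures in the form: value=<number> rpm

value=71.04 rpm

Convert throughput: Q = 117.2 kg/h = 117.2/3600 = 0.0325556 kg/s
t_res = M / Q_s = 7.79 / 0.0325556 = 239.283 s
Convert to metres: D = 0.0412 m, h = 0.00934 m
Allowable rise: ΔT_a = T_lim − T_in = 272.4 − 203.1 = 69.3 K
γ̇_max² = ΔT_a·ρ·cp/(η·t_res) = 69.3·1137·2462/(3011·239.283) = 269.252 s⁻²
γ̇_max = √269.252 = 16.4089 s⁻¹
Solve γ̇ = πDN/h for N: N_max = γ̇_max·h/(π·D) = 16.4089 × 0.00934 / (π × 0.0412) = 1.18407 rev/s = 71.0445 rpm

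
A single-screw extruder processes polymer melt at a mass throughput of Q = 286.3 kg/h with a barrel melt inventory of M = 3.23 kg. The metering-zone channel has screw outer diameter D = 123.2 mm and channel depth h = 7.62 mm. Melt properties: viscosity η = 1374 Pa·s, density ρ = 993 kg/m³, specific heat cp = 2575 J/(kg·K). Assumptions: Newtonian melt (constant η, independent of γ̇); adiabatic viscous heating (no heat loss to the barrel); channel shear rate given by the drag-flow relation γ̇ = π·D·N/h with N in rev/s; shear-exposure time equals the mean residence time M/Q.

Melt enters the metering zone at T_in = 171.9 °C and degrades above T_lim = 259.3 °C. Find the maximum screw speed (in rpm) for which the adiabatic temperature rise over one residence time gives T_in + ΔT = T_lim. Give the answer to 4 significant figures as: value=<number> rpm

value=74.75 rpm

Throughput in SI: Q_s = 286.3 kg/h ÷ 3600 s/h = 0.0795278 kg/s
t_res = M / Q_s = 3.23 ÷ 0.0795278 = 40.6147 s
Geometry in SI: D = 123.2 mm → 0.1232 m, h = 7.62 mm → 0.00762 m
Allowable rise: ΔT_a = T_lim − T_in = 259.3 − 171.9 = 87.4 K
Invert ΔT = ηγ̇²t_res/(ρcp) for γ̇: γ̇_max² = ΔT_a ρ cp / (η t_res) = 87.4·993·2575 / (1374·40.6147) = 4004.68 s⁻²
Take the square root: γ̇_max = √(4004.68) = 63.2825 s⁻¹
N_max = γ̇_max·h / (π·D) = 63.2825 · 0.00762 / (π · 0.1232) = 1.24589 rev/s = 74.7531 rpm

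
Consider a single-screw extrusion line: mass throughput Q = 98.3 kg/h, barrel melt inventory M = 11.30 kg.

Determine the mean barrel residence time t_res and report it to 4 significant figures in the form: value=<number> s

value=413.8 s

Q_s = Q / 3600 = 98.3 / 3600 = 0.0273056 kg/s
Mean residence time: t_res = M/Q_s = 11.30 kg / 0.0273056 kg/s = 413.835 s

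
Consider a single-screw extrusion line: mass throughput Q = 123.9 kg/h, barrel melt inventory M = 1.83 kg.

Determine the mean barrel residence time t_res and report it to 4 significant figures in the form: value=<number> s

Throughput in SI: Q_s = 123.9 kg/h ÷ 3600 s/h = 0.0344167 kg/s
Mean residence time: t_res = M/Q_s = 1.83 kg / 0.0344167 kg/s = 53.1719 s

value=53.17 s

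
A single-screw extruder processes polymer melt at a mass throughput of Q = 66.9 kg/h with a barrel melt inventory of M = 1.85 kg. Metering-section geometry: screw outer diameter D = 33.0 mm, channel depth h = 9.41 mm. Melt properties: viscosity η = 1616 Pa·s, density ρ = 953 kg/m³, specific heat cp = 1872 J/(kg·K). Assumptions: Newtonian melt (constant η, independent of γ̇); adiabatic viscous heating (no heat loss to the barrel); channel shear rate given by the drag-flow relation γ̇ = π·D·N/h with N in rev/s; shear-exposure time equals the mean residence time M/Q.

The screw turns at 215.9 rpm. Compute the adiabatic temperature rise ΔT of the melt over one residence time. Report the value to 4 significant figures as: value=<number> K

Q_s = Q / 3600 = 66.9 / 3600 = 0.0185833 kg/s
Mean residence time: t_res = M/Q_s = 1.85 kg / 0.0185833 kg/s = 99.5516 s
Geometry in metres: D = 33.0 mm → 0.033 m, h = 9.41 mm → 0.00941 m; screw speed N = 215.9 rpm = 3.59833 rev/s
γ̇ = π D N / h = (π)(0.033)(3.59833) / 0.00941 = 39.6438 s⁻¹
Adiabatic rise: ΔT = η γ̇² t_res / (ρ cp) = 1616·(39.6438)²·99.5516 / (953·1872) = 141.724 K

value=141.7 K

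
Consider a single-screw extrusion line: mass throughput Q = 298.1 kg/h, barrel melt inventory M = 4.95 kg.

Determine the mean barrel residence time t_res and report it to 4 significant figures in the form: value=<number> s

Q_s = Q / 3600 = 298.1 / 3600 = 0.0828056 kg/s
Mean residence time: t_res = M/Q_s = 4.95 kg / 0.0828056 kg/s = 59.7786 s

value=59.78 s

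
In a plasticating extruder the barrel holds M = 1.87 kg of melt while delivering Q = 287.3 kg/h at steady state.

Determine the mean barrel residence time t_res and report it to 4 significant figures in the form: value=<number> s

Q_s = Q / 3600 = 287.3 / 3600 = 0.0798056 kg/s
Mean residence time: t_res = M/Q_s = 1.87 kg / 0.0798056 kg/s = 23.432 s

value=23.43 s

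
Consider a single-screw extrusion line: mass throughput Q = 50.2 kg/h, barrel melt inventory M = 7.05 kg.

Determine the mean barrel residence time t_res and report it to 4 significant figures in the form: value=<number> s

Throughput in SI: Q_s = 50.2 kg/h ÷ 3600 s/h = 0.0139444 kg/s
t_res = M / Q_s = 7.05 / 0.0139444 = 505.578 s

value=505.6 s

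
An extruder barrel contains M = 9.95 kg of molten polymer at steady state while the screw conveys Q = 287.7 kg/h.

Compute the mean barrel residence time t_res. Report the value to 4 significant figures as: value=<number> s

value=124.5 s

Throughput in SI: Q_s = 287.7 kg/h ÷ 3600 s/h = 0.0799167 kg/s
t_res = M / Q_s = 9.95 / 0.0799167 = 124.505 s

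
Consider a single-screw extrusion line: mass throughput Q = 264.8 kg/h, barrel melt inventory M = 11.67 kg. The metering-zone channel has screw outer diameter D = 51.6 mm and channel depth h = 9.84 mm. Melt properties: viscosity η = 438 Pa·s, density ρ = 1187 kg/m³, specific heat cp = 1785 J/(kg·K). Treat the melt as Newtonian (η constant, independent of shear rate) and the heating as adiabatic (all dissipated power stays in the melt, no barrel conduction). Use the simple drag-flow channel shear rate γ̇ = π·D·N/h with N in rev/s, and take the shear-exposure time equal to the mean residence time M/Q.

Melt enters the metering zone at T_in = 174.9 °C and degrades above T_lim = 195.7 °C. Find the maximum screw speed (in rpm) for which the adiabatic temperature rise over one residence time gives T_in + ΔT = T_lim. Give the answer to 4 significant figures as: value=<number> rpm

value=91.72 rpm

Convert throughput: Q = 264.8 kg/h = 264.8/3600 = 0.0735556 kg/s
Mean residence time: t_res = M/Q_s = 11.67 kg / 0.0735556 kg/s = 158.656 s
D = 51.6 mm = 0.0516 m;  h = 9.84 mm = 0.00984 m
ΔT_a = T_lim − T_in = 195.7 °C − 174.9 °C = 20.8 K
Invert ΔT = ηγ̇²t_res/(ρcp) for γ̇: γ̇_max² = ΔT_a ρ cp / (η t_res) = 20.8·1187·1785 / (438·158.656) = 634.195 s⁻²
γ̇_max = sqrt(634.195) = 25.1832 s⁻¹
N_max = γ̇_max·h / (π·D) = 25.1832 · 0.00984 / (π · 0.0516) = 1.52865 rev/s = 91.7188 rpm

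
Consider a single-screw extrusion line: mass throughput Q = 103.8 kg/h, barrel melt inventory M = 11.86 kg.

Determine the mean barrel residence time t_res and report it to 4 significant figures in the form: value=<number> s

Throughput in SI: Q_s = 103.8 kg/h ÷ 3600 s/h = 0.0288333 kg/s
Mean residence time: t_res = M/Q_s = 11.86 kg / 0.0288333 kg/s = 411.329 s

value=411.3 s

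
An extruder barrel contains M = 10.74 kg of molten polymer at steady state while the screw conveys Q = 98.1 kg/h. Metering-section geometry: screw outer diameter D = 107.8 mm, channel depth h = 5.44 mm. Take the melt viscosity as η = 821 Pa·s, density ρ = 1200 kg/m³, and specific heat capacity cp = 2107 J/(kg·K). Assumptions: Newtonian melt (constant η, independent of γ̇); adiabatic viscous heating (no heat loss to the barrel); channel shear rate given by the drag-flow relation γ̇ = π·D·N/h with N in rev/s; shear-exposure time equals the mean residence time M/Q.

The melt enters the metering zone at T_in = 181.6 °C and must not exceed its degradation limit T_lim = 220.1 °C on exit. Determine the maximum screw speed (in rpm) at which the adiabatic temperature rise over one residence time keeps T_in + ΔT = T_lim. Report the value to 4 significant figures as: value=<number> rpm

value=16.72 rpm

Throughput in SI: Q_s = 98.1 kg/h ÷ 3600 s/h = 0.02725 kg/s
t_res = M / Q_s = 10.74 / 0.02725 = 394.128 s
Geometry in SI: D = 107.8 mm → 0.1078 m, h = 5.44 mm → 0.00544 m
ΔT_a = T_lim − T_in = 220.1 − 181.6 = 38.5 K
γ̇_max² = ΔT_a·ρ·cp/(η·t_res) = 38.5·1200·2107/(821·394.128) = 300.833 s⁻²
γ̇_max = √300.833 = 17.3445 s⁻¹
Solve γ̇ = πDN/h for N: N_max = γ̇_max·h/(π·D) = 17.3445 × 0.00544 / (π × 0.1078) = 0.278608 rev/s = 16.7165 rpm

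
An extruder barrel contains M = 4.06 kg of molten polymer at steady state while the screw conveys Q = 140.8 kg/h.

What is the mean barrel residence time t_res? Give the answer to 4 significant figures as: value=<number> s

Q_s = Q / 3600 = 140.8 / 3600 = 0.0391111 kg/s
t_res = M / Q_s = 4.06 / 0.0391111 = 103.807 s

value=103.8 s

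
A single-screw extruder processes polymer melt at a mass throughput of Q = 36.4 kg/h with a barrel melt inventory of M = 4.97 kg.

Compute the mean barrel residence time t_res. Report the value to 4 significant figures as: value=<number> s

value=491.5 s

Convert throughput: Q = 36.4 kg/h = 36.4/3600 = 0.0101111 kg/s
Mean residence time: t_res = M/Q_s = 4.97 kg / 0.0101111 kg/s = 491.538 s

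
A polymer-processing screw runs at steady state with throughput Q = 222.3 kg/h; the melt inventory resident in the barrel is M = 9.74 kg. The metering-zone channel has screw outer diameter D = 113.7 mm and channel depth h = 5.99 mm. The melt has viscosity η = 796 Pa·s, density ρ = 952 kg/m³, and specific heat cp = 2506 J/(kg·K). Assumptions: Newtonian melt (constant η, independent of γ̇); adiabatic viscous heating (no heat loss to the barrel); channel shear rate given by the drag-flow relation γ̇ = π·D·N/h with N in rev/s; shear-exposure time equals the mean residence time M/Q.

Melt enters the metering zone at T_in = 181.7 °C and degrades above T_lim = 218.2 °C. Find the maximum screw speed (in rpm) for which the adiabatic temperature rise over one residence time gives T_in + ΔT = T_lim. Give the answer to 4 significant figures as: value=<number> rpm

value=26.50 rpm

Throughput in SI: Q_s = 222.3 kg/h ÷ 3600 s/h = 0.06175 kg/s
t_res = M / Q_s = 9.74 / 0.06175 = 157.733 s
D = 113.7 mm = 0.1137 m;  h = 5.99 mm = 0.00599 m
Allowable rise: ΔT_a = T_lim − T_in = 218.2 − 181.7 = 36.5 K
γ̇_max² = ΔT_a·ρ·cp / (η·t_res) = [36.5 × 952 × 2506] / [796 × 157.733] = 693.547 s⁻²
Take the square root: γ̇_max = √(693.547) = 26.3353 s⁻¹
Solve γ̇ = πDN/h for N: N_max = γ̇_max·h/(π·D) = 26.3353 × 0.00599 / (π × 0.1137) = 0.441626 rev/s = 26.4975 rpm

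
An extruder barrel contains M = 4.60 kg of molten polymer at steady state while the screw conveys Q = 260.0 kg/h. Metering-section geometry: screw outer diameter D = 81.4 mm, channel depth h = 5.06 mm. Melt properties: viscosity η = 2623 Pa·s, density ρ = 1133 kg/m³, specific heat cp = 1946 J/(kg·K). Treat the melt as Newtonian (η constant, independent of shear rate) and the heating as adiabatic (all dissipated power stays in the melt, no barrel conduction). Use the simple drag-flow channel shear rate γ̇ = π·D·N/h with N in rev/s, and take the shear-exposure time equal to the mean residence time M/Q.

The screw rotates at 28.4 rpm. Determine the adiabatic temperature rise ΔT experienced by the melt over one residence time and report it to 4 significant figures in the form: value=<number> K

Convert throughput: Q = 260.0 kg/h = 260.0/3600 = 0.0722222 kg/s
t_res = M / Q_s = 4.60 ÷ 0.0722222 = 63.6923 s
Geometry in metres: D = 81.4 mm → 0.0814 m, h = 5.06 mm → 0.00506 m; screw speed N = 28.4 rpm = 0.473333 rev/s
Shear rate: γ̇ = πDN/h = π·0.0814·0.473333/0.00506 = 23.9216 s⁻¹
Adiabatic rise: ΔT = η γ̇² t_res / (ρ cp) = 2623·(23.9216)²·63.6923 / (1133·1946) = 43.3605 K

value=43.36 K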